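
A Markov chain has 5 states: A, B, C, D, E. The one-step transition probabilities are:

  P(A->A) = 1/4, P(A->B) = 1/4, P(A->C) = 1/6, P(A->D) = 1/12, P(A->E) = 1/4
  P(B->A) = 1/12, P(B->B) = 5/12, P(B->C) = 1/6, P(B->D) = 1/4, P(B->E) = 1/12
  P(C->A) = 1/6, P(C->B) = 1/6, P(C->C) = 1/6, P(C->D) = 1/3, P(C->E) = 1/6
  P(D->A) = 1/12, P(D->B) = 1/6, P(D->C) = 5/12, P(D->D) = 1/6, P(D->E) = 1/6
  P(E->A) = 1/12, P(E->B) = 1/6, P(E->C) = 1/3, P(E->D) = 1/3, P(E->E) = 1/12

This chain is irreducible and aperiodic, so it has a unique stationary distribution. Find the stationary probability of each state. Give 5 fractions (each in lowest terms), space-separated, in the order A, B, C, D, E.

The stationary distribution satisfies pi = pi * P, i.e.:
  pi_A = 1/4*pi_A + 1/12*pi_B + 1/6*pi_C + 1/12*pi_D + 1/12*pi_E
  pi_B = 1/4*pi_A + 5/12*pi_B + 1/6*pi_C + 1/6*pi_D + 1/6*pi_E
  pi_C = 1/6*pi_A + 1/6*pi_B + 1/6*pi_C + 5/12*pi_D + 1/3*pi_E
  pi_D = 1/12*pi_A + 1/4*pi_B + 1/3*pi_C + 1/6*pi_D + 1/3*pi_E
  pi_E = 1/4*pi_A + 1/12*pi_B + 1/6*pi_C + 1/6*pi_D + 1/12*pi_E
with normalization: pi_A + pi_B + pi_C + pi_D + pi_E = 1.

Using the first 4 balance equations plus normalization, the linear system A*pi = b is:
  [-3/4, 1/12, 1/6, 1/12, 1/12] . pi = 0
  [1/4, -7/12, 1/6, 1/6, 1/6] . pi = 0
  [1/6, 1/6, -5/6, 5/12, 1/3] . pi = 0
  [1/12, 1/4, 1/3, -5/6, 1/3] . pi = 0
  [1, 1, 1, 1, 1] . pi = 1

Solving yields:
  pi_A = 1123/8974
  pi_B = 2119/8974
  pi_C = 1128/4487
  pi_D = 1086/4487
  pi_E = 652/4487

Verification (pi * P):
  1123/8974*1/4 + 2119/8974*1/12 + 1128/4487*1/6 + 1086/4487*1/12 + 652/4487*1/12 = 1123/8974 = pi_A  (ok)
  1123/8974*1/4 + 2119/8974*5/12 + 1128/4487*1/6 + 1086/4487*1/6 + 652/4487*1/6 = 2119/8974 = pi_B  (ok)
  1123/8974*1/6 + 2119/8974*1/6 + 1128/4487*1/6 + 1086/4487*5/12 + 652/4487*1/3 = 1128/4487 = pi_C  (ok)
  1123/8974*1/12 + 2119/8974*1/4 + 1128/4487*1/3 + 1086/4487*1/6 + 652/4487*1/3 = 1086/4487 = pi_D  (ok)
  1123/8974*1/4 + 2119/8974*1/12 + 1128/4487*1/6 + 1086/4487*1/6 + 652/4487*1/12 = 652/4487 = pi_E  (ok)

Answer: 1123/8974 2119/8974 1128/4487 1086/4487 652/4487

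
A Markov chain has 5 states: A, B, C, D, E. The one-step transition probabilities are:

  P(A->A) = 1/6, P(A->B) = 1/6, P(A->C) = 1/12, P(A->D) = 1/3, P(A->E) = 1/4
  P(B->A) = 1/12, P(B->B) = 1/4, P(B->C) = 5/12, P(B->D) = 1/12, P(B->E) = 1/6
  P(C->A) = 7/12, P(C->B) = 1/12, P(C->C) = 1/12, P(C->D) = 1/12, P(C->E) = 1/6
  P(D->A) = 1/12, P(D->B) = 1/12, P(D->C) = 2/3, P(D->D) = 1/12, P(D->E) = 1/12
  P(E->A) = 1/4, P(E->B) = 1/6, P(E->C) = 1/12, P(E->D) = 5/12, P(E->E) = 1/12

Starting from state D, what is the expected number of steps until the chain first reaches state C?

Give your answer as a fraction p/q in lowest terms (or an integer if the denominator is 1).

Answer: 7602/3845

Derivation:
Let h_i = expected steps to first reach C from state i.
Boundary: h_C = 0.
First-step equations for the other states:
  h_A = 1 + 1/6*h_A + 1/6*h_B + 1/12*h_C + 1/3*h_D + 1/4*h_E
  h_B = 1 + 1/12*h_A + 1/4*h_B + 5/12*h_C + 1/12*h_D + 1/6*h_E
  h_D = 1 + 1/12*h_A + 1/12*h_B + 2/3*h_C + 1/12*h_D + 1/12*h_E
  h_E = 1 + 1/4*h_A + 1/6*h_B + 1/12*h_C + 5/12*h_D + 1/12*h_E

Substituting h_C = 0 and rearranging gives the linear system (I - Q) h = 1:
  [5/6, -1/6, -1/3, -1/4] . (h_A, h_B, h_D, h_E) = 1
  [-1/12, 3/4, -1/12, -1/6] . (h_A, h_B, h_D, h_E) = 1
  [-1/12, -1/12, 11/12, -1/12] . (h_A, h_B, h_D, h_E) = 1
  [-1/4, -1/6, -5/12, 11/12] . (h_A, h_B, h_D, h_E) = 1

Solving yields:
  h_A = 13734/3845
  h_B = 10452/3845
  h_D = 7602/3845
  h_E = 13296/3845

Starting state is D, so the expected hitting time is h_D = 7602/3845.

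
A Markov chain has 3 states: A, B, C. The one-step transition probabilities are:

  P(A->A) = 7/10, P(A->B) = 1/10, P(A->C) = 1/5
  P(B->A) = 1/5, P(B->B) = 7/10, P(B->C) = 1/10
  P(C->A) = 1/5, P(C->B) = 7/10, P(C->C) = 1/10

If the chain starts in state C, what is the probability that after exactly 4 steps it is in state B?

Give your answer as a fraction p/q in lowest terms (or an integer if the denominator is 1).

Answer: 49/100

Derivation:
Computing P^4 by repeated multiplication:
P^1 =
  A: [7/10, 1/10, 1/5]
  B: [1/5, 7/10, 1/10]
  C: [1/5, 7/10, 1/10]
P^2 =
  A: [11/20, 7/25, 17/100]
  B: [3/10, 29/50, 3/25]
  C: [3/10, 29/50, 3/25]
P^3 =
  A: [19/40, 37/100, 31/200]
  B: [7/20, 13/25, 13/100]
  C: [7/20, 13/25, 13/100]
P^4 =
  A: [7/16, 83/200, 59/400]
  B: [3/8, 49/100, 27/200]
  C: [3/8, 49/100, 27/200]

(P^4)[C -> B] = 49/100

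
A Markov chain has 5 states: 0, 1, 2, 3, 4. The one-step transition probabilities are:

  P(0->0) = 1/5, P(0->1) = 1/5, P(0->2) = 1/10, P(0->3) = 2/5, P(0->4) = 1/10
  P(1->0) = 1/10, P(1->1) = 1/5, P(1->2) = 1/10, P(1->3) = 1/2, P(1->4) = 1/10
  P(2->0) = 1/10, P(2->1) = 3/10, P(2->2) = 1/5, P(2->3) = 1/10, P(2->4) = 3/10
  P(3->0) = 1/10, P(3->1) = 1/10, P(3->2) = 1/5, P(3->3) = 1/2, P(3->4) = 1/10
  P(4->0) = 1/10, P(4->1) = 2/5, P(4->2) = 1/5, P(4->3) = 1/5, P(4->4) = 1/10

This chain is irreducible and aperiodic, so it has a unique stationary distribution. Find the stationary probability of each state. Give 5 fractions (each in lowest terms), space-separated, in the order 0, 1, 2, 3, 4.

The stationary distribution satisfies pi = pi * P, i.e.:
  pi_0 = 1/5*pi_0 + 1/10*pi_1 + 1/10*pi_2 + 1/10*pi_3 + 1/10*pi_4
  pi_1 = 1/5*pi_0 + 1/5*pi_1 + 3/10*pi_2 + 1/10*pi_3 + 2/5*pi_4
  pi_2 = 1/10*pi_0 + 1/10*pi_1 + 1/5*pi_2 + 1/5*pi_3 + 1/5*pi_4
  pi_3 = 2/5*pi_0 + 1/2*pi_1 + 1/10*pi_2 + 1/2*pi_3 + 1/5*pi_4
  pi_4 = 1/10*pi_0 + 1/10*pi_1 + 3/10*pi_2 + 1/10*pi_3 + 1/10*pi_4
with normalization: pi_0 + pi_1 + pi_2 + pi_3 + pi_4 = 1.

Using the first 4 balance equations plus normalization, the linear system A*pi = b is:
  [-4/5, 1/10, 1/10, 1/10, 1/10] . pi = 0
  [1/5, -4/5, 3/10, 1/10, 2/5] . pi = 0
  [1/10, 1/10, -4/5, 1/5, 1/5] . pi = 0
  [2/5, 1/2, 1/10, -1/2, 1/5] . pi = 0
  [1, 1, 1, 1, 1] . pi = 1

Solving yields:
  pi_0 = 1/9
  pi_1 = 856/4167
  pi_2 = 1403/8334
  pi_3 = 3179/8334
  pi_4 = 557/4167

Verification (pi * P):
  1/9*1/5 + 856/4167*1/10 + 1403/8334*1/10 + 3179/8334*1/10 + 557/4167*1/10 = 1/9 = pi_0  (ok)
  1/9*1/5 + 856/4167*1/5 + 1403/8334*3/10 + 3179/8334*1/10 + 557/4167*2/5 = 856/4167 = pi_1  (ok)
  1/9*1/10 + 856/4167*1/10 + 1403/8334*1/5 + 3179/8334*1/5 + 557/4167*1/5 = 1403/8334 = pi_2  (ok)
  1/9*2/5 + 856/4167*1/2 + 1403/8334*1/10 + 3179/8334*1/2 + 557/4167*1/5 = 3179/8334 = pi_3  (ok)
  1/9*1/10 + 856/4167*1/10 + 1403/8334*3/10 + 3179/8334*1/10 + 557/4167*1/10 = 557/4167 = pi_4  (ok)

Answer: 1/9 856/4167 1403/8334 3179/8334 557/4167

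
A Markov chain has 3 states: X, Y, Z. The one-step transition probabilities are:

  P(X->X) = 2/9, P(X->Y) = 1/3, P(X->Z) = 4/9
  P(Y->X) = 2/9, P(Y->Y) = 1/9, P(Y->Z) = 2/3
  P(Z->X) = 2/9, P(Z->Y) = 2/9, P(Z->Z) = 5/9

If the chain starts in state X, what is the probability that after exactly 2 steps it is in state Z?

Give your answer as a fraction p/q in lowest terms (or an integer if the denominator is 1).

Computing P^2 by repeated multiplication:
P^1 =
  X: [2/9, 1/3, 4/9]
  Y: [2/9, 1/9, 2/3]
  Z: [2/9, 2/9, 5/9]
P^2 =
  X: [2/9, 17/81, 46/81]
  Y: [2/9, 19/81, 44/81]
  Z: [2/9, 2/9, 5/9]

(P^2)[X -> Z] = 46/81

Answer: 46/81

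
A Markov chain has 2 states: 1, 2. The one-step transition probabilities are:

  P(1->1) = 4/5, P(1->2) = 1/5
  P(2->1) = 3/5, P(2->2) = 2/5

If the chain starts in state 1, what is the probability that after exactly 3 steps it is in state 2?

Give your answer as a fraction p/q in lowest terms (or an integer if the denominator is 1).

Computing P^3 by repeated multiplication:
P^1 =
  1: [4/5, 1/5]
  2: [3/5, 2/5]
P^2 =
  1: [19/25, 6/25]
  2: [18/25, 7/25]
P^3 =
  1: [94/125, 31/125]
  2: [93/125, 32/125]

(P^3)[1 -> 2] = 31/125

Answer: 31/125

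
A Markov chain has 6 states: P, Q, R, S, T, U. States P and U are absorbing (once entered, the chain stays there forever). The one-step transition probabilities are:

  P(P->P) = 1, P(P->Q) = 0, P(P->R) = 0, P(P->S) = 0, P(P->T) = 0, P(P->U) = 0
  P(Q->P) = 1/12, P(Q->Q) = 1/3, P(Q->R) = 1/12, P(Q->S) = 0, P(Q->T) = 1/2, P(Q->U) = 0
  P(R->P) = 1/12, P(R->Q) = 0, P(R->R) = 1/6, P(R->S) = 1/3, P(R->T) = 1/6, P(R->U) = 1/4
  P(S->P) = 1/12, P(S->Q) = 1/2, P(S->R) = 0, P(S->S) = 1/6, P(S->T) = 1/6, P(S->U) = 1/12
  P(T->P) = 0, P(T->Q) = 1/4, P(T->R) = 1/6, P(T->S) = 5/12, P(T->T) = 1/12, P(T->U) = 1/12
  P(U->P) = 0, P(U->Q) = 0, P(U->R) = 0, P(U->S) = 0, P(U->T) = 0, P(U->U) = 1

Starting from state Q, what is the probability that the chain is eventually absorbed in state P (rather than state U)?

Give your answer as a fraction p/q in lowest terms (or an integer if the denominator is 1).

Answer: 783/1628

Derivation:
Let a_i = P(absorbed in P | start in state i).
Boundary conditions: a_P = 1, a_U = 0.
For each transient state i, a_i = sum_j P(i->j) * a_j:
  a_Q = 1/12*a_P + 1/3*a_Q + 1/12*a_R + 0*a_S + 1/2*a_T + 0*a_U
  a_R = 1/12*a_P + 0*a_Q + 1/6*a_R + 1/3*a_S + 1/6*a_T + 1/4*a_U
  a_S = 1/12*a_P + 1/2*a_Q + 0*a_R + 1/6*a_S + 1/6*a_T + 1/12*a_U
  a_T = 0*a_P + 1/4*a_Q + 1/6*a_R + 5/12*a_S + 1/12*a_T + 1/12*a_U

Substituting a_P = 1 and a_U = 0, rearrange to (I - Q) a = r where r[i] = P(i -> P):
  [2/3, -1/12, 0, -1/2] . (a_Q, a_R, a_S, a_T) = 1/12
  [0, 5/6, -1/3, -1/6] . (a_Q, a_R, a_S, a_T) = 1/12
  [-1/2, 0, 5/6, -1/6] . (a_Q, a_R, a_S, a_T) = 1/12
  [-1/4, -1/6, -5/12, 11/12] . (a_Q, a_R, a_S, a_T) = 0

Solving yields:
  a_Q = 783/1628
  a_R = 151/407
  a_S = 767/1628
  a_T = 168/407

Starting state is Q, so the absorption probability is a_Q = 783/1628.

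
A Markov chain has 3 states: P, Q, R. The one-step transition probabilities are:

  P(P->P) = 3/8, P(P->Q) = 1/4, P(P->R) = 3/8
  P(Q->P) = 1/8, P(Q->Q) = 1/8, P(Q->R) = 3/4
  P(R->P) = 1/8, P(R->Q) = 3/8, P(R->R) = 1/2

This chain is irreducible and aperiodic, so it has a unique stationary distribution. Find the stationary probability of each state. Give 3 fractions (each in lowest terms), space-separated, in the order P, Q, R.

Answer: 1/6 17/60 11/20

Derivation:
The stationary distribution satisfies pi = pi * P, i.e.:
  pi_P = 3/8*pi_P + 1/8*pi_Q + 1/8*pi_R
  pi_Q = 1/4*pi_P + 1/8*pi_Q + 3/8*pi_R
  pi_R = 3/8*pi_P + 3/4*pi_Q + 1/2*pi_R
with normalization: pi_P + pi_Q + pi_R = 1.

Using the first 2 balance equations plus normalization, the linear system A*pi = b is:
  [-5/8, 1/8, 1/8] . pi = 0
  [1/4, -7/8, 3/8] . pi = 0
  [1, 1, 1] . pi = 1

Solving yields:
  pi_P = 1/6
  pi_Q = 17/60
  pi_R = 11/20

Verification (pi * P):
  1/6*3/8 + 17/60*1/8 + 11/20*1/8 = 1/6 = pi_P  (ok)
  1/6*1/4 + 17/60*1/8 + 11/20*3/8 = 17/60 = pi_Q  (ok)
  1/6*3/8 + 17/60*3/4 + 11/20*1/2 = 11/20 = pi_R  (ok)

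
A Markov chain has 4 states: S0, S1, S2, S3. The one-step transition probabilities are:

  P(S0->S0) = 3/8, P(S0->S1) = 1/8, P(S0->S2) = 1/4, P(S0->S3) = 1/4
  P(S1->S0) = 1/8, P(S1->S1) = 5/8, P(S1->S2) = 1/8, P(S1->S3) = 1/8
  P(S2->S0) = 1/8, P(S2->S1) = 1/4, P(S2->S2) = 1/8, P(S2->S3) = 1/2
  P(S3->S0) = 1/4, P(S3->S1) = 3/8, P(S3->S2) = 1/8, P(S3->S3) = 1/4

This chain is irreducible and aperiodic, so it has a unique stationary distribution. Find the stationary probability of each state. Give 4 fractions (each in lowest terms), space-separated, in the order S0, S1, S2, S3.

The stationary distribution satisfies pi = pi * P, i.e.:
  pi_S0 = 3/8*pi_S0 + 1/8*pi_S1 + 1/8*pi_S2 + 1/4*pi_S3
  pi_S1 = 1/8*pi_S0 + 5/8*pi_S1 + 1/4*pi_S2 + 3/8*pi_S3
  pi_S2 = 1/4*pi_S0 + 1/8*pi_S1 + 1/8*pi_S2 + 1/8*pi_S3
  pi_S3 = 1/4*pi_S0 + 1/8*pi_S1 + 1/2*pi_S2 + 1/4*pi_S3
with normalization: pi_S0 + pi_S1 + pi_S2 + pi_S3 = 1.

Using the first 3 balance equations plus normalization, the linear system A*pi = b is:
  [-5/8, 1/8, 1/8, 1/4] . pi = 0
  [1/8, -3/8, 1/4, 3/8] . pi = 0
  [1/4, 1/8, -7/8, 1/8] . pi = 0
  [1, 1, 1, 1] . pi = 1

Solving yields:
  pi_S0 = 67/325
  pi_S1 = 132/325
  pi_S2 = 49/325
  pi_S3 = 77/325

Verification (pi * P):
  67/325*3/8 + 132/325*1/8 + 49/325*1/8 + 77/325*1/4 = 67/325 = pi_S0  (ok)
  67/325*1/8 + 132/325*5/8 + 49/325*1/4 + 77/325*3/8 = 132/325 = pi_S1  (ok)
  67/325*1/4 + 132/325*1/8 + 49/325*1/8 + 77/325*1/8 = 49/325 = pi_S2  (ok)
  67/325*1/4 + 132/325*1/8 + 49/325*1/2 + 77/325*1/4 = 77/325 = pi_S3  (ok)

Answer: 67/325 132/325 49/325 77/325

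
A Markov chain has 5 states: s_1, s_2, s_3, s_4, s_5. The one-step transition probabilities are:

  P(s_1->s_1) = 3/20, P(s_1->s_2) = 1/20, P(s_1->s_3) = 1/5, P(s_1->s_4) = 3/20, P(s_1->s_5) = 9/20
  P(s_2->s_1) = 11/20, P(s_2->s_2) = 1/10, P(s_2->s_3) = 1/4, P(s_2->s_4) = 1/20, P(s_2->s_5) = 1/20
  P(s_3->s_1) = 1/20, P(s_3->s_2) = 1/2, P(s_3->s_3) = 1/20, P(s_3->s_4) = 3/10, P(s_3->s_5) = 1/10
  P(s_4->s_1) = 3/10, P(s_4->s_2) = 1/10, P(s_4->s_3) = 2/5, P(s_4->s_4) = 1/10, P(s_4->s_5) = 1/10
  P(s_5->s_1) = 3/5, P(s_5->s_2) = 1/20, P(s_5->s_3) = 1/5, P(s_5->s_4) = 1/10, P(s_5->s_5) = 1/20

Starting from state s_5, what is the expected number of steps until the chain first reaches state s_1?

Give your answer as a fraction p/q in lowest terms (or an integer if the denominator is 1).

Let h_i = expected steps to first reach s_1 from state i.
Boundary: h_s_1 = 0.
First-step equations for the other states:
  h_s_2 = 1 + 11/20*h_s_1 + 1/10*h_s_2 + 1/4*h_s_3 + 1/20*h_s_4 + 1/20*h_s_5
  h_s_3 = 1 + 1/20*h_s_1 + 1/2*h_s_2 + 1/20*h_s_3 + 3/10*h_s_4 + 1/10*h_s_5
  h_s_4 = 1 + 3/10*h_s_1 + 1/10*h_s_2 + 2/5*h_s_3 + 1/10*h_s_4 + 1/10*h_s_5
  h_s_5 = 1 + 3/5*h_s_1 + 1/20*h_s_2 + 1/5*h_s_3 + 1/10*h_s_4 + 1/20*h_s_5

Substituting h_s_1 = 0 and rearranging gives the linear system (I - Q) h = 1:
  [9/10, -1/4, -1/20, -1/20] . (h_s_2, h_s_3, h_s_4, h_s_5) = 1
  [-1/2, 19/20, -3/10, -1/10] . (h_s_2, h_s_3, h_s_4, h_s_5) = 1
  [-1/10, -2/5, 9/10, -1/10] . (h_s_2, h_s_3, h_s_4, h_s_5) = 1
  [-1/20, -1/5, -1/10, 19/20] . (h_s_2, h_s_3, h_s_4, h_s_5) = 1

Solving yields:
  h_s_2 = 5878/2439
  h_s_3 = 26176/7317
  h_s_4 = 23570/7317
  h_s_5 = 16622/7317

Starting state is s_5, so the expected hitting time is h_s_5 = 16622/7317.

Answer: 16622/7317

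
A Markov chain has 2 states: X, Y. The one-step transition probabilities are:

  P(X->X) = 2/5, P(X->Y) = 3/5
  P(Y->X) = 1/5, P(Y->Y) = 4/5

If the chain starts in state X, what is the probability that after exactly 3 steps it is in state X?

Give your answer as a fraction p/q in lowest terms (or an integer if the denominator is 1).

Computing P^3 by repeated multiplication:
P^1 =
  X: [2/5, 3/5]
  Y: [1/5, 4/5]
P^2 =
  X: [7/25, 18/25]
  Y: [6/25, 19/25]
P^3 =
  X: [32/125, 93/125]
  Y: [31/125, 94/125]

(P^3)[X -> X] = 32/125

Answer: 32/125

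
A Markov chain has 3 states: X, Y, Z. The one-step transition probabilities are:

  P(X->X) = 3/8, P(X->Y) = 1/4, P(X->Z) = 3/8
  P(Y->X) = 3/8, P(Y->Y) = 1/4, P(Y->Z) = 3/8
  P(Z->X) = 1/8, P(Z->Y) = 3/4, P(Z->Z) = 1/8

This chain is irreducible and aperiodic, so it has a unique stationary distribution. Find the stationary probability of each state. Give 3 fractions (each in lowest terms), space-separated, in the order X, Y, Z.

Answer: 3/10 2/5 3/10

Derivation:
The stationary distribution satisfies pi = pi * P, i.e.:
  pi_X = 3/8*pi_X + 3/8*pi_Y + 1/8*pi_Z
  pi_Y = 1/4*pi_X + 1/4*pi_Y + 3/4*pi_Z
  pi_Z = 3/8*pi_X + 3/8*pi_Y + 1/8*pi_Z
with normalization: pi_X + pi_Y + pi_Z = 1.

Using the first 2 balance equations plus normalization, the linear system A*pi = b is:
  [-5/8, 3/8, 1/8] . pi = 0
  [1/4, -3/4, 3/4] . pi = 0
  [1, 1, 1] . pi = 1

Solving yields:
  pi_X = 3/10
  pi_Y = 2/5
  pi_Z = 3/10

Verification (pi * P):
  3/10*3/8 + 2/5*3/8 + 3/10*1/8 = 3/10 = pi_X  (ok)
  3/10*1/4 + 2/5*1/4 + 3/10*3/4 = 2/5 = pi_Y  (ok)
  3/10*3/8 + 2/5*3/8 + 3/10*1/8 = 3/10 = pi_Z  (ok)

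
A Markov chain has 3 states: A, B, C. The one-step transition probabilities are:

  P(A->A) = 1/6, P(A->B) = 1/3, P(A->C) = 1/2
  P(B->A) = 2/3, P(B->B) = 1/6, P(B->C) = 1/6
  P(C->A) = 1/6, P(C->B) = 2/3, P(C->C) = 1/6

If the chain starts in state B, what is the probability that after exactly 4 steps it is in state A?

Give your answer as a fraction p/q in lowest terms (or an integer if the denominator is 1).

Computing P^4 by repeated multiplication:
P^1 =
  A: [1/6, 1/3, 1/2]
  B: [2/3, 1/6, 1/6]
  C: [1/6, 2/3, 1/6]
P^2 =
  A: [1/3, 4/9, 2/9]
  B: [1/4, 13/36, 7/18]
  C: [1/2, 5/18, 2/9]
P^3 =
  A: [7/18, 1/3, 5/18]
  B: [25/72, 29/72, 1/4]
  C: [11/36, 13/36, 1/3]
P^4 =
  A: [1/3, 10/27, 8/27]
  B: [53/144, 151/432, 61/216]
  C: [25/72, 83/216, 29/108]

(P^4)[B -> A] = 53/144

Answer: 53/144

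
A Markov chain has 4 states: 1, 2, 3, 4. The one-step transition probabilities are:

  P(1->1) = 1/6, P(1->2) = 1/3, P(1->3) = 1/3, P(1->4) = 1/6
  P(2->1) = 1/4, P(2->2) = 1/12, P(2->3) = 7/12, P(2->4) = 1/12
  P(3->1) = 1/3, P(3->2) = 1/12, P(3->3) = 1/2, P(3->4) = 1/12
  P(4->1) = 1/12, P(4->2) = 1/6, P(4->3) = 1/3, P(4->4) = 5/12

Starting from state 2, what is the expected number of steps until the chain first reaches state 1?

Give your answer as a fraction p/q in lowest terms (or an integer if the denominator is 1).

Let h_i = expected steps to first reach 1 from state i.
Boundary: h_1 = 0.
First-step equations for the other states:
  h_2 = 1 + 1/4*h_1 + 1/12*h_2 + 7/12*h_3 + 1/12*h_4
  h_3 = 1 + 1/3*h_1 + 1/12*h_2 + 1/2*h_3 + 1/12*h_4
  h_4 = 1 + 1/12*h_1 + 1/6*h_2 + 1/3*h_3 + 5/12*h_4

Substituting h_1 = 0 and rearranging gives the linear system (I - Q) h = 1:
  [11/12, -7/12, -1/12] . (h_2, h_3, h_4) = 1
  [-1/12, 1/2, -1/12] . (h_2, h_3, h_4) = 1
  [-1/6, -1/3, 7/12] . (h_2, h_3, h_4) = 1

Solving yields:
  h_2 = 416/113
  h_3 = 384/113
  h_4 = 532/113

Starting state is 2, so the expected hitting time is h_2 = 416/113.

Answer: 416/113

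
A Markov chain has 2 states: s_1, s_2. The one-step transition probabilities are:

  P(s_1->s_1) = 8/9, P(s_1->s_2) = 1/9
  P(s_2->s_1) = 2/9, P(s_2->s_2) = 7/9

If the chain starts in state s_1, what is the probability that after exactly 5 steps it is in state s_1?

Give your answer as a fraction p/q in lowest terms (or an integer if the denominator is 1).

Answer: 518/729

Derivation:
Computing P^5 by repeated multiplication:
P^1 =
  s_1: [8/9, 1/9]
  s_2: [2/9, 7/9]
P^2 =
  s_1: [22/27, 5/27]
  s_2: [10/27, 17/27]
P^3 =
  s_1: [62/81, 19/81]
  s_2: [38/81, 43/81]
P^4 =
  s_1: [178/243, 65/243]
  s_2: [130/243, 113/243]
P^5 =
  s_1: [518/729, 211/729]
  s_2: [422/729, 307/729]

(P^5)[s_1 -> s_1] = 518/729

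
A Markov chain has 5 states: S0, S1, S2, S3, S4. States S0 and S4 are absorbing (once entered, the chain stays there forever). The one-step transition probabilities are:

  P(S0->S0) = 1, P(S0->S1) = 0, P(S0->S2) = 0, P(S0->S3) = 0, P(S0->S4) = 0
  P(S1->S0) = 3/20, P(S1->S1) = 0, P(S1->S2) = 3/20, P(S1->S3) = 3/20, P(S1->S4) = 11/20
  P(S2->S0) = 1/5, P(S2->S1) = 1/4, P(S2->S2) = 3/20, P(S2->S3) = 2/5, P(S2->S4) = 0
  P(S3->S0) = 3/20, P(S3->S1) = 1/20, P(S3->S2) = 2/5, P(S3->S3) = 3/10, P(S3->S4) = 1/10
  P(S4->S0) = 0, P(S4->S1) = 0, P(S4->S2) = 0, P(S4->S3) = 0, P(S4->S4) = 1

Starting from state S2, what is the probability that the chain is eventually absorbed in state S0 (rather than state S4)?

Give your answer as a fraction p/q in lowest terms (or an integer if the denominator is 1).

Let a_i = P(absorbed in S0 | start in state i).
Boundary conditions: a_S0 = 1, a_S4 = 0.
For each transient state i, a_i = sum_j P(i->j) * a_j:
  a_S1 = 3/20*a_S0 + 0*a_S1 + 3/20*a_S2 + 3/20*a_S3 + 11/20*a_S4
  a_S2 = 1/5*a_S0 + 1/4*a_S1 + 3/20*a_S2 + 2/5*a_S3 + 0*a_S4
  a_S3 = 3/20*a_S0 + 1/20*a_S1 + 2/5*a_S2 + 3/10*a_S3 + 1/10*a_S4

Substituting a_S0 = 1 and a_S4 = 0, rearrange to (I - Q) a = r where r[i] = P(i -> S0):
  [1, -3/20, -3/20] . (a_S1, a_S2, a_S3) = 3/20
  [-1/4, 17/20, -2/5] . (a_S1, a_S2, a_S3) = 1/5
  [-1/20, -2/5, 7/10] . (a_S1, a_S2, a_S3) = 3/20

Solving yields:
  a_S1 = 337/1025
  a_S2 = 1867/3075
  a_S3 = 1798/3075

Starting state is S2, so the absorption probability is a_S2 = 1867/3075.

Answer: 1867/3075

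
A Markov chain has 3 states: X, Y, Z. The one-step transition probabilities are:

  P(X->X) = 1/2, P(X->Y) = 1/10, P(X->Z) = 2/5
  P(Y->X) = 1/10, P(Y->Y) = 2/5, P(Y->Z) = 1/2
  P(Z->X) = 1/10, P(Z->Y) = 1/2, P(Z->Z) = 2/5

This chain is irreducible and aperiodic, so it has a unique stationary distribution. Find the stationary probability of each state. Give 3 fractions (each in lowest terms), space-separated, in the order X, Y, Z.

The stationary distribution satisfies pi = pi * P, i.e.:
  pi_X = 1/2*pi_X + 1/10*pi_Y + 1/10*pi_Z
  pi_Y = 1/10*pi_X + 2/5*pi_Y + 1/2*pi_Z
  pi_Z = 2/5*pi_X + 1/2*pi_Y + 2/5*pi_Z
with normalization: pi_X + pi_Y + pi_Z = 1.

Using the first 2 balance equations plus normalization, the linear system A*pi = b is:
  [-1/2, 1/10, 1/10] . pi = 0
  [1/10, -3/5, 1/2] . pi = 0
  [1, 1, 1] . pi = 1

Solving yields:
  pi_X = 1/6
  pi_Y = 13/33
  pi_Z = 29/66

Verification (pi * P):
  1/6*1/2 + 13/33*1/10 + 29/66*1/10 = 1/6 = pi_X  (ok)
  1/6*1/10 + 13/33*2/5 + 29/66*1/2 = 13/33 = pi_Y  (ok)
  1/6*2/5 + 13/33*1/2 + 29/66*2/5 = 29/66 = pi_Z  (ok)

Answer: 1/6 13/33 29/66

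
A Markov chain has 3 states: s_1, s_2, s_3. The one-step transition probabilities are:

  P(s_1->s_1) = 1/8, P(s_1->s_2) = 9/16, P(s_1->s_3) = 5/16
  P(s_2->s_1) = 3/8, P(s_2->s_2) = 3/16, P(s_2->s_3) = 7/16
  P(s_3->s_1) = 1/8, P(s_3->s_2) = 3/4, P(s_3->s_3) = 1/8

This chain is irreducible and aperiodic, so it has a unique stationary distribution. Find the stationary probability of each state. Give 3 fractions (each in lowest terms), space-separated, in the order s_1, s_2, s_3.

Answer: 49/206 93/206 32/103

Derivation:
The stationary distribution satisfies pi = pi * P, i.e.:
  pi_s_1 = 1/8*pi_s_1 + 3/8*pi_s_2 + 1/8*pi_s_3
  pi_s_2 = 9/16*pi_s_1 + 3/16*pi_s_2 + 3/4*pi_s_3
  pi_s_3 = 5/16*pi_s_1 + 7/16*pi_s_2 + 1/8*pi_s_3
with normalization: pi_s_1 + pi_s_2 + pi_s_3 = 1.

Using the first 2 balance equations plus normalization, the linear system A*pi = b is:
  [-7/8, 3/8, 1/8] . pi = 0
  [9/16, -13/16, 3/4] . pi = 0
  [1, 1, 1] . pi = 1

Solving yields:
  pi_s_1 = 49/206
  pi_s_2 = 93/206
  pi_s_3 = 32/103

Verification (pi * P):
  49/206*1/8 + 93/206*3/8 + 32/103*1/8 = 49/206 = pi_s_1  (ok)
  49/206*9/16 + 93/206*3/16 + 32/103*3/4 = 93/206 = pi_s_2  (ok)
  49/206*5/16 + 93/206*7/16 + 32/103*1/8 = 32/103 = pi_s_3  (ok)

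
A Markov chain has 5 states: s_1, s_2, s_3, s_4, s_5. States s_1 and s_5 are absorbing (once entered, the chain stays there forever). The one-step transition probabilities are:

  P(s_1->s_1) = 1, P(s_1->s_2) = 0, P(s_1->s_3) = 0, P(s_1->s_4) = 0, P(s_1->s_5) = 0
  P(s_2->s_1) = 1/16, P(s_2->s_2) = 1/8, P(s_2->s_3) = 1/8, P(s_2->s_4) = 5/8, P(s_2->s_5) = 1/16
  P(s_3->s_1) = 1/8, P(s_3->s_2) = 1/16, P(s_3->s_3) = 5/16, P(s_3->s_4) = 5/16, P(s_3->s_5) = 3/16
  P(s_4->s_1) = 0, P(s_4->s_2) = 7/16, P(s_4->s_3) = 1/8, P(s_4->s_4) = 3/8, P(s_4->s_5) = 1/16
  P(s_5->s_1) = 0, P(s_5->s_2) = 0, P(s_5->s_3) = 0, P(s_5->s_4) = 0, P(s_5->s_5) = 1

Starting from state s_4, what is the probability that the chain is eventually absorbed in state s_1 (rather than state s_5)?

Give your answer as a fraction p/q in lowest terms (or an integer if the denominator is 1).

Answer: 163/520

Derivation:
Let a_i = P(absorbed in s_1 | start in state i).
Boundary conditions: a_s_1 = 1, a_s_5 = 0.
For each transient state i, a_i = sum_j P(i->j) * a_j:
  a_s_2 = 1/16*a_s_1 + 1/8*a_s_2 + 1/8*a_s_3 + 5/8*a_s_4 + 1/16*a_s_5
  a_s_3 = 1/8*a_s_1 + 1/16*a_s_2 + 5/16*a_s_3 + 5/16*a_s_4 + 3/16*a_s_5
  a_s_4 = 0*a_s_1 + 7/16*a_s_2 + 1/8*a_s_3 + 3/8*a_s_4 + 1/16*a_s_5

Substituting a_s_1 = 1 and a_s_5 = 0, rearrange to (I - Q) a = r where r[i] = P(i -> s_1):
  [7/8, -1/8, -5/8] . (a_s_2, a_s_3, a_s_4) = 1/16
  [-1/16, 11/16, -5/16] . (a_s_2, a_s_3, a_s_4) = 1/8
  [-7/16, -1/8, 5/8] . (a_s_2, a_s_3, a_s_4) = 0

Solving yields:
  a_s_2 = 9/26
  a_s_3 = 37/104
  a_s_4 = 163/520

Starting state is s_4, so the absorption probability is a_s_4 = 163/520.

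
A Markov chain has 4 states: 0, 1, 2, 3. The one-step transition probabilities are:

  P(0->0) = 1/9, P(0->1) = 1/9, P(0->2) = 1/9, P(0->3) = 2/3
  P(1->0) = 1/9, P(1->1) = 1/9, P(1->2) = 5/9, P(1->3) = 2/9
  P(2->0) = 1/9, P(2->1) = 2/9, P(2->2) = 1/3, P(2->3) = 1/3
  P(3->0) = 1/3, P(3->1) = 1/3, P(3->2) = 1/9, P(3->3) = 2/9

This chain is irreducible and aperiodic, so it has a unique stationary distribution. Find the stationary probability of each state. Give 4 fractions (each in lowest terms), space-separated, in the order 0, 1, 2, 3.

Answer: 157/847 26/121 225/847 283/847

Derivation:
The stationary distribution satisfies pi = pi * P, i.e.:
  pi_0 = 1/9*pi_0 + 1/9*pi_1 + 1/9*pi_2 + 1/3*pi_3
  pi_1 = 1/9*pi_0 + 1/9*pi_1 + 2/9*pi_2 + 1/3*pi_3
  pi_2 = 1/9*pi_0 + 5/9*pi_1 + 1/3*pi_2 + 1/9*pi_3
  pi_3 = 2/3*pi_0 + 2/9*pi_1 + 1/3*pi_2 + 2/9*pi_3
with normalization: pi_0 + pi_1 + pi_2 + pi_3 = 1.

Using the first 3 balance equations plus normalization, the linear system A*pi = b is:
  [-8/9, 1/9, 1/9, 1/3] . pi = 0
  [1/9, -8/9, 2/9, 1/3] . pi = 0
  [1/9, 5/9, -2/3, 1/9] . pi = 0
  [1, 1, 1, 1] . pi = 1

Solving yields:
  pi_0 = 157/847
  pi_1 = 26/121
  pi_2 = 225/847
  pi_3 = 283/847

Verification (pi * P):
  157/847*1/9 + 26/121*1/9 + 225/847*1/9 + 283/847*1/3 = 157/847 = pi_0  (ok)
  157/847*1/9 + 26/121*1/9 + 225/847*2/9 + 283/847*1/3 = 26/121 = pi_1  (ok)
  157/847*1/9 + 26/121*5/9 + 225/847*1/3 + 283/847*1/9 = 225/847 = pi_2  (ok)
  157/847*2/3 + 26/121*2/9 + 225/847*1/3 + 283/847*2/9 = 283/847 = pi_3  (ok)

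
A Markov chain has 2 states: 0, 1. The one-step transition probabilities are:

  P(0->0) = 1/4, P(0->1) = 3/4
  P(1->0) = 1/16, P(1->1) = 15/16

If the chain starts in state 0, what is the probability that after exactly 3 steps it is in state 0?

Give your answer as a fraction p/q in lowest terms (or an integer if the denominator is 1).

Answer: 85/1024

Derivation:
Computing P^3 by repeated multiplication:
P^1 =
  0: [1/4, 3/4]
  1: [1/16, 15/16]
P^2 =
  0: [7/64, 57/64]
  1: [19/256, 237/256]
P^3 =
  0: [85/1024, 939/1024]
  1: [313/4096, 3783/4096]

(P^3)[0 -> 0] = 85/1024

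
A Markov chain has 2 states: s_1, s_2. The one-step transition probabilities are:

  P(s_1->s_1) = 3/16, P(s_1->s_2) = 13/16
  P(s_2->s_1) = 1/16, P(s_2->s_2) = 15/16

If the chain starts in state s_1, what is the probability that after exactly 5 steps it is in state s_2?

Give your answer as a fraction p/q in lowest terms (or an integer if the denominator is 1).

Answer: 60853/65536

Derivation:
Computing P^5 by repeated multiplication:
P^1 =
  s_1: [3/16, 13/16]
  s_2: [1/16, 15/16]
P^2 =
  s_1: [11/128, 117/128]
  s_2: [9/128, 119/128]
P^3 =
  s_1: [75/1024, 949/1024]
  s_2: [73/1024, 951/1024]
P^4 =
  s_1: [587/8192, 7605/8192]
  s_2: [585/8192, 7607/8192]
P^5 =
  s_1: [4683/65536, 60853/65536]
  s_2: [4681/65536, 60855/65536]

(P^5)[s_1 -> s_2] = 60853/65536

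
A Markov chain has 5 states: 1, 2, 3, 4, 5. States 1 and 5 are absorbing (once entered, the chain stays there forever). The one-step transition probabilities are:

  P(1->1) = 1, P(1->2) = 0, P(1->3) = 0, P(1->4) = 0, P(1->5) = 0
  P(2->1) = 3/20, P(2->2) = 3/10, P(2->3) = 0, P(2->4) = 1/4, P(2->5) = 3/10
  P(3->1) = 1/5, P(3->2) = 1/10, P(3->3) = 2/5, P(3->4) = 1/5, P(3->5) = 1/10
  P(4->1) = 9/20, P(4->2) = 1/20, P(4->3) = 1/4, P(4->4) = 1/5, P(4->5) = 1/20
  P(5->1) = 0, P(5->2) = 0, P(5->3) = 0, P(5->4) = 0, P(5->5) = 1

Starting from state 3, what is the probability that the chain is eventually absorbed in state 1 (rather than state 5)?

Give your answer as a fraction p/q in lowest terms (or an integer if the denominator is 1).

Let a_i = P(absorbed in 1 | start in state i).
Boundary conditions: a_1 = 1, a_5 = 0.
For each transient state i, a_i = sum_j P(i->j) * a_j:
  a_2 = 3/20*a_1 + 3/10*a_2 + 0*a_3 + 1/4*a_4 + 3/10*a_5
  a_3 = 1/5*a_1 + 1/10*a_2 + 2/5*a_3 + 1/5*a_4 + 1/10*a_5
  a_4 = 9/20*a_1 + 1/20*a_2 + 1/4*a_3 + 1/5*a_4 + 1/20*a_5

Substituting a_1 = 1 and a_5 = 0, rearrange to (I - Q) a = r where r[i] = P(i -> 1):
  [7/10, 0, -1/4] . (a_2, a_3, a_4) = 3/20
  [-1/10, 3/5, -1/5] . (a_2, a_3, a_4) = 1/5
  [-1/20, -1/4, 4/5] . (a_2, a_3, a_4) = 9/20

Solving yields:
  a_2 = 578/1149
  a_3 = 263/383
  a_4 = 929/1149

Starting state is 3, so the absorption probability is a_3 = 263/383.

Answer: 263/383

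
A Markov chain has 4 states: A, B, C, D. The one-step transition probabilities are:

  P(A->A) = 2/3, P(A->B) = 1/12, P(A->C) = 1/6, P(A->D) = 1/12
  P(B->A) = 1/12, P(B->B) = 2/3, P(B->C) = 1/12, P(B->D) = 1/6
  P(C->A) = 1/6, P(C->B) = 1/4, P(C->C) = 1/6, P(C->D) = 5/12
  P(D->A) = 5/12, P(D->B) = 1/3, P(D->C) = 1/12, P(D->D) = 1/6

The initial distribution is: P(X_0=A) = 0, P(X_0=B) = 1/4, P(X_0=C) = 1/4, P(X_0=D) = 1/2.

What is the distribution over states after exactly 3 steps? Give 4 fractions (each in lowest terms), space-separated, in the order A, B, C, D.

Answer: 1175/3456 1285/3456 415/3456 581/3456

Derivation:
Propagating the distribution step by step (d_{t+1} = d_t * P):
d_0 = (A=0, B=1/4, C=1/4, D=1/2)
  d_1[A] = 0*2/3 + 1/4*1/12 + 1/4*1/6 + 1/2*5/12 = 13/48
  d_1[B] = 0*1/12 + 1/4*2/3 + 1/4*1/4 + 1/2*1/3 = 19/48
  d_1[C] = 0*1/6 + 1/4*1/12 + 1/4*1/6 + 1/2*1/12 = 5/48
  d_1[D] = 0*1/12 + 1/4*1/6 + 1/4*5/12 + 1/2*1/6 = 11/48
d_1 = (A=13/48, B=19/48, C=5/48, D=11/48)
  d_2[A] = 13/48*2/3 + 19/48*1/12 + 5/48*1/6 + 11/48*5/12 = 47/144
  d_2[B] = 13/48*1/12 + 19/48*2/3 + 5/48*1/4 + 11/48*1/3 = 7/18
  d_2[C] = 13/48*1/6 + 19/48*1/12 + 5/48*1/6 + 11/48*1/12 = 11/96
  d_2[D] = 13/48*1/12 + 19/48*1/6 + 5/48*5/12 + 11/48*1/6 = 49/288
d_2 = (A=47/144, B=7/18, C=11/96, D=49/288)
  d_3[A] = 47/144*2/3 + 7/18*1/12 + 11/96*1/6 + 49/288*5/12 = 1175/3456
  d_3[B] = 47/144*1/12 + 7/18*2/3 + 11/96*1/4 + 49/288*1/3 = 1285/3456
  d_3[C] = 47/144*1/6 + 7/18*1/12 + 11/96*1/6 + 49/288*1/12 = 415/3456
  d_3[D] = 47/144*1/12 + 7/18*1/6 + 11/96*5/12 + 49/288*1/6 = 581/3456
d_3 = (A=1175/3456, B=1285/3456, C=415/3456, D=581/3456)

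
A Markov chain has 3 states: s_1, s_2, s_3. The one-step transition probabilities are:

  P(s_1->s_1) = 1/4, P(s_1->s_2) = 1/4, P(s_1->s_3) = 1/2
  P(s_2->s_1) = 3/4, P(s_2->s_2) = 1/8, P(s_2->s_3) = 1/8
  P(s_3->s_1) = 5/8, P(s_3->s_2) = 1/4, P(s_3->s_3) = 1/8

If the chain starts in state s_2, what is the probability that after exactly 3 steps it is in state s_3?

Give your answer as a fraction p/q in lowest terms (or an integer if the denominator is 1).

Computing P^3 by repeated multiplication:
P^1 =
  s_1: [1/4, 1/4, 1/2]
  s_2: [3/4, 1/8, 1/8]
  s_3: [5/8, 1/4, 1/8]
P^2 =
  s_1: [9/16, 7/32, 7/32]
  s_2: [23/64, 15/64, 13/32]
  s_3: [27/64, 7/32, 23/64]
P^3 =
  s_1: [113/256, 57/256, 43/128]
  s_2: [133/256, 113/512, 133/512]
  s_3: [253/512, 57/256, 145/512]

(P^3)[s_2 -> s_3] = 133/512

Answer: 133/512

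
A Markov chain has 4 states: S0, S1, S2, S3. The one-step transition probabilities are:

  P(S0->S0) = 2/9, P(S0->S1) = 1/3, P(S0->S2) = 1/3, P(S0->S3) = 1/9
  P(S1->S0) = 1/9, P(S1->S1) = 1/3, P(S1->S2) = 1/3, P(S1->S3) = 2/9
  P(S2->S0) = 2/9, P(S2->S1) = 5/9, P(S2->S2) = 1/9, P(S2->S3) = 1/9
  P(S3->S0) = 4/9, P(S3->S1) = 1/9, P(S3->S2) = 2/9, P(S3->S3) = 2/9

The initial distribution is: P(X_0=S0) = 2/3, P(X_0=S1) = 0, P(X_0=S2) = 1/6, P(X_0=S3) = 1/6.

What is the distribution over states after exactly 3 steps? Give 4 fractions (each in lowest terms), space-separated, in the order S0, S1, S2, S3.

Answer: 476/2187 775/2187 1129/4374 743/4374

Derivation:
Propagating the distribution step by step (d_{t+1} = d_t * P):
d_0 = (S0=2/3, S1=0, S2=1/6, S3=1/6)
  d_1[S0] = 2/3*2/9 + 0*1/9 + 1/6*2/9 + 1/6*4/9 = 7/27
  d_1[S1] = 2/3*1/3 + 0*1/3 + 1/6*5/9 + 1/6*1/9 = 1/3
  d_1[S2] = 2/3*1/3 + 0*1/3 + 1/6*1/9 + 1/6*2/9 = 5/18
  d_1[S3] = 2/3*1/9 + 0*2/9 + 1/6*1/9 + 1/6*2/9 = 7/54
d_1 = (S0=7/27, S1=1/3, S2=5/18, S3=7/54)
  d_2[S0] = 7/27*2/9 + 1/3*1/9 + 5/18*2/9 + 7/54*4/9 = 52/243
  d_2[S1] = 7/27*1/3 + 1/3*1/3 + 5/18*5/9 + 7/54*1/9 = 89/243
  d_2[S2] = 7/27*1/3 + 1/3*1/3 + 5/18*1/9 + 7/54*2/9 = 125/486
  d_2[S3] = 7/27*1/9 + 1/3*2/9 + 5/18*1/9 + 7/54*2/9 = 79/486
d_2 = (S0=52/243, S1=89/243, S2=125/486, S3=79/486)
  d_3[S0] = 52/243*2/9 + 89/243*1/9 + 125/486*2/9 + 79/486*4/9 = 476/2187
  d_3[S1] = 52/243*1/3 + 89/243*1/3 + 125/486*5/9 + 79/486*1/9 = 775/2187
  d_3[S2] = 52/243*1/3 + 89/243*1/3 + 125/486*1/9 + 79/486*2/9 = 1129/4374
  d_3[S3] = 52/243*1/9 + 89/243*2/9 + 125/486*1/9 + 79/486*2/9 = 743/4374
d_3 = (S0=476/2187, S1=775/2187, S2=1129/4374, S3=743/4374)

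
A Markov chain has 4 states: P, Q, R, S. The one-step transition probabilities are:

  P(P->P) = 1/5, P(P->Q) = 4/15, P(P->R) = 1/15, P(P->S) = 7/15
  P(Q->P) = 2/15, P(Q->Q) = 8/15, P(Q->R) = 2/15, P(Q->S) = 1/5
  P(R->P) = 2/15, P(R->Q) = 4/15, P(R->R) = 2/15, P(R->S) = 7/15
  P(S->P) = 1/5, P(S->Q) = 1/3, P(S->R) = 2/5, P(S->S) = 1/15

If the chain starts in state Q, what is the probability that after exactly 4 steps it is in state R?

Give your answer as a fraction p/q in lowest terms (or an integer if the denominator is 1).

Answer: 1934/10125

Derivation:
Computing P^4 by repeated multiplication:
P^1 =
  P: [1/5, 4/15, 1/15, 7/15]
  Q: [2/15, 8/15, 2/15, 1/5]
  R: [2/15, 4/15, 2/15, 7/15]
  S: [1/5, 1/3, 2/5, 1/15]
P^2 =
  P: [8/45, 83/225, 11/45, 47/225]
  Q: [7/45, 19/45, 8/45, 11/45]
  R: [13/75, 83/225, 56/225, 47/225]
  S: [34/225, 9/25, 31/225, 79/225]
P^3 =
  P: [179/1125, 1279/3375, 598/3375, 961/3375]
  Q: [4/25, 89/225, 127/675, 173/675]
  R: [536/3375, 1279/3375, 599/3375, 961/3375]
  S: [563/3375, 1303/3375, 244/1125, 259/1125]
P^4 =
  P: [8248/50625, 19577/50625, 10057/50625, 12743/50625]
  Q: [1631/10125, 3941/10125, 1934/10125, 97/375]
  R: [2749/16875, 19577/50625, 10058/50625, 12743/50625]
  S: [1618/10125, 19489/50625, 1859/10125, 13751/50625]

(P^4)[Q -> R] = 1934/10125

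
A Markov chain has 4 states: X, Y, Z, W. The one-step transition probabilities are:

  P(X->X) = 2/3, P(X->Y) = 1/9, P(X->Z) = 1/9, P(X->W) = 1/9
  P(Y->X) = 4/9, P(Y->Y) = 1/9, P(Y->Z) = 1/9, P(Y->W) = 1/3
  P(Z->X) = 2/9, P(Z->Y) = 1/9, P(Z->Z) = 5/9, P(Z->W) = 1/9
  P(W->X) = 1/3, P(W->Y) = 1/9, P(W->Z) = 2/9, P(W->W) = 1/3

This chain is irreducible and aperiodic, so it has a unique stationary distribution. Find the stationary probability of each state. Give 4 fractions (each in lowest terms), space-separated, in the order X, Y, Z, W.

The stationary distribution satisfies pi = pi * P, i.e.:
  pi_X = 2/3*pi_X + 4/9*pi_Y + 2/9*pi_Z + 1/3*pi_W
  pi_Y = 1/9*pi_X + 1/9*pi_Y + 1/9*pi_Z + 1/9*pi_W
  pi_Z = 1/9*pi_X + 1/9*pi_Y + 5/9*pi_Z + 2/9*pi_W
  pi_W = 1/9*pi_X + 1/3*pi_Y + 1/9*pi_Z + 1/3*pi_W
with normalization: pi_X + pi_Y + pi_Z + pi_W = 1.

Using the first 3 balance equations plus normalization, the linear system A*pi = b is:
  [-1/3, 4/9, 2/9, 1/3] . pi = 0
  [1/9, -8/9, 1/9, 1/9] . pi = 0
  [1/9, 1/9, -4/9, 2/9] . pi = 0
  [1, 1, 1, 1] . pi = 1

Solving yields:
  pi_X = 151/315
  pi_Y = 1/9
  pi_Z = 74/315
  pi_W = 11/63

Verification (pi * P):
  151/315*2/3 + 1/9*4/9 + 74/315*2/9 + 11/63*1/3 = 151/315 = pi_X  (ok)
  151/315*1/9 + 1/9*1/9 + 74/315*1/9 + 11/63*1/9 = 1/9 = pi_Y  (ok)
  151/315*1/9 + 1/9*1/9 + 74/315*5/9 + 11/63*2/9 = 74/315 = pi_Z  (ok)
  151/315*1/9 + 1/9*1/3 + 74/315*1/9 + 11/63*1/3 = 11/63 = pi_W  (ok)

Answer: 151/315 1/9 74/315 11/63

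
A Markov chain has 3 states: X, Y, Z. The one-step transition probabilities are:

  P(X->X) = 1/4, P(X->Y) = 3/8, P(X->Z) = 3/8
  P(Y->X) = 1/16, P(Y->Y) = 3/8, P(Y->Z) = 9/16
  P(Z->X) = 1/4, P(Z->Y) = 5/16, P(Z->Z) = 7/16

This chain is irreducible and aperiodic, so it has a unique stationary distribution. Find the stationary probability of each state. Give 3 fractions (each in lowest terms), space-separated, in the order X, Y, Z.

Answer: 5/27 28/81 38/81

Derivation:
The stationary distribution satisfies pi = pi * P, i.e.:
  pi_X = 1/4*pi_X + 1/16*pi_Y + 1/4*pi_Z
  pi_Y = 3/8*pi_X + 3/8*pi_Y + 5/16*pi_Z
  pi_Z = 3/8*pi_X + 9/16*pi_Y + 7/16*pi_Z
with normalization: pi_X + pi_Y + pi_Z = 1.

Using the first 2 balance equations plus normalization, the linear system A*pi = b is:
  [-3/4, 1/16, 1/4] . pi = 0
  [3/8, -5/8, 5/16] . pi = 0
  [1, 1, 1] . pi = 1

Solving yields:
  pi_X = 5/27
  pi_Y = 28/81
  pi_Z = 38/81

Verification (pi * P):
  5/27*1/4 + 28/81*1/16 + 38/81*1/4 = 5/27 = pi_X  (ok)
  5/27*3/8 + 28/81*3/8 + 38/81*5/16 = 28/81 = pi_Y  (ok)
  5/27*3/8 + 28/81*9/16 + 38/81*7/16 = 38/81 = pi_Z  (ok)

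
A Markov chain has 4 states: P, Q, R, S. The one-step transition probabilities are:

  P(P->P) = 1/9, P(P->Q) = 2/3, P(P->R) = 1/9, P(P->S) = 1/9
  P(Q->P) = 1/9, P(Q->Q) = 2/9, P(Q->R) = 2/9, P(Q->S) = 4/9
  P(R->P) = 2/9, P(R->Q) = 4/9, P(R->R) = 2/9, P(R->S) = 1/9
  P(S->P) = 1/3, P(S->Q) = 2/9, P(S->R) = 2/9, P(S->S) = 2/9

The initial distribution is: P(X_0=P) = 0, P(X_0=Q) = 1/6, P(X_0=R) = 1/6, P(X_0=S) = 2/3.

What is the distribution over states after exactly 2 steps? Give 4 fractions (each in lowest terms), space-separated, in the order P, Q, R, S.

Answer: 46/243 32/81 31/162 109/486

Derivation:
Propagating the distribution step by step (d_{t+1} = d_t * P):
d_0 = (P=0, Q=1/6, R=1/6, S=2/3)
  d_1[P] = 0*1/9 + 1/6*1/9 + 1/6*2/9 + 2/3*1/3 = 5/18
  d_1[Q] = 0*2/3 + 1/6*2/9 + 1/6*4/9 + 2/3*2/9 = 7/27
  d_1[R] = 0*1/9 + 1/6*2/9 + 1/6*2/9 + 2/3*2/9 = 2/9
  d_1[S] = 0*1/9 + 1/6*4/9 + 1/6*1/9 + 2/3*2/9 = 13/54
d_1 = (P=5/18, Q=7/27, R=2/9, S=13/54)
  d_2[P] = 5/18*1/9 + 7/27*1/9 + 2/9*2/9 + 13/54*1/3 = 46/243
  d_2[Q] = 5/18*2/3 + 7/27*2/9 + 2/9*4/9 + 13/54*2/9 = 32/81
  d_2[R] = 5/18*1/9 + 7/27*2/9 + 2/9*2/9 + 13/54*2/9 = 31/162
  d_2[S] = 5/18*1/9 + 7/27*4/9 + 2/9*1/9 + 13/54*2/9 = 109/486
d_2 = (P=46/243, Q=32/81, R=31/162, S=109/486)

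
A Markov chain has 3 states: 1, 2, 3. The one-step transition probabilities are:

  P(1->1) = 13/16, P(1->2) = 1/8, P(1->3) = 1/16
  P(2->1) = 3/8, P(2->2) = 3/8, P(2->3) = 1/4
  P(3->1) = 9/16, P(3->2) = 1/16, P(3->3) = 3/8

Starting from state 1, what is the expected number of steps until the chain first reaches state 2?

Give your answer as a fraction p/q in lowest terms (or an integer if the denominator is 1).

Answer: 176/21

Derivation:
Let h_i = expected steps to first reach 2 from state i.
Boundary: h_2 = 0.
First-step equations for the other states:
  h_1 = 1 + 13/16*h_1 + 1/8*h_2 + 1/16*h_3
  h_3 = 1 + 9/16*h_1 + 1/16*h_2 + 3/8*h_3

Substituting h_2 = 0 and rearranging gives the linear system (I - Q) h = 1:
  [3/16, -1/16] . (h_1, h_3) = 1
  [-9/16, 5/8] . (h_1, h_3) = 1

Solving yields:
  h_1 = 176/21
  h_3 = 64/7

Starting state is 1, so the expected hitting time is h_1 = 176/21.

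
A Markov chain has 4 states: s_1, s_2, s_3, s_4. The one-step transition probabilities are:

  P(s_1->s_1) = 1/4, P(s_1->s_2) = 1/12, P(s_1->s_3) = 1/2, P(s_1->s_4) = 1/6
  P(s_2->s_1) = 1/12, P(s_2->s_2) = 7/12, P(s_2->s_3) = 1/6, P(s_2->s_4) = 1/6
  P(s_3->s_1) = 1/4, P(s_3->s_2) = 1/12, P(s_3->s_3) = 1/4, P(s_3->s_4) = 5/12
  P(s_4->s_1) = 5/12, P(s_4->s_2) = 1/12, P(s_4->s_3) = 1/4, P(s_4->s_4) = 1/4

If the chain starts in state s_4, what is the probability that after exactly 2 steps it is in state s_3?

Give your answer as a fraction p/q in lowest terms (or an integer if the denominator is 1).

Computing P^2 by repeated multiplication:
P^1 =
  s_1: [1/4, 1/12, 1/2, 1/6]
  s_2: [1/12, 7/12, 1/6, 1/6]
  s_3: [1/4, 1/12, 1/4, 5/12]
  s_4: [5/12, 1/12, 1/4, 1/4]
P^2 =
  s_1: [19/72, 1/8, 11/36, 11/36]
  s_2: [13/72, 3/8, 2/9, 2/9]
  s_3: [11/36, 1/8, 11/36, 19/72]
  s_4: [5/18, 1/8, 25/72, 1/4]

(P^2)[s_4 -> s_3] = 25/72

Answer: 25/72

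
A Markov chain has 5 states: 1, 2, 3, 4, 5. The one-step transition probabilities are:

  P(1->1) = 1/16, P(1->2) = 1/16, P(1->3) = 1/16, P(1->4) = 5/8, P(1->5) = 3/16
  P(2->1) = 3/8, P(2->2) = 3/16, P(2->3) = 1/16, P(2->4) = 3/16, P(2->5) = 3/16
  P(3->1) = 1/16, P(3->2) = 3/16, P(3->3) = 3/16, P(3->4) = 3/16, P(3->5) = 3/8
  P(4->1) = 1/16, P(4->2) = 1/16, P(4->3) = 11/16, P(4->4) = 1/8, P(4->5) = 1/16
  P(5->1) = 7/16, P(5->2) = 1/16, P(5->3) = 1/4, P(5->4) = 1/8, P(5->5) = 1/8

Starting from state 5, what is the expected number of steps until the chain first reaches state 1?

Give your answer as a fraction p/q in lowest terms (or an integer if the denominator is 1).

Answer: 60672/16421

Derivation:
Let h_i = expected steps to first reach 1 from state i.
Boundary: h_1 = 0.
First-step equations for the other states:
  h_2 = 1 + 3/8*h_1 + 3/16*h_2 + 1/16*h_3 + 3/16*h_4 + 3/16*h_5
  h_3 = 1 + 1/16*h_1 + 3/16*h_2 + 3/16*h_3 + 3/16*h_4 + 3/8*h_5
  h_4 = 1 + 1/16*h_1 + 1/16*h_2 + 11/16*h_3 + 1/8*h_4 + 1/16*h_5
  h_5 = 1 + 7/16*h_1 + 1/16*h_2 + 1/4*h_3 + 1/8*h_4 + 1/8*h_5

Substituting h_1 = 0 and rearranging gives the linear system (I - Q) h = 1:
  [13/16, -1/16, -3/16, -3/16] . (h_2, h_3, h_4, h_5) = 1
  [-3/16, 13/16, -3/16, -3/8] . (h_2, h_3, h_4, h_5) = 1
  [-1/16, -11/16, 7/8, -1/16] . (h_2, h_3, h_4, h_5) = 1
  [-1/16, -1/4, -1/8, 7/8] . (h_2, h_3, h_4, h_5) = 1

Solving yields:
  h_2 = 62320/16421
  h_3 = 84224/16421
  h_4 = 93728/16421
  h_5 = 60672/16421

Starting state is 5, so the expected hitting time is h_5 = 60672/16421.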